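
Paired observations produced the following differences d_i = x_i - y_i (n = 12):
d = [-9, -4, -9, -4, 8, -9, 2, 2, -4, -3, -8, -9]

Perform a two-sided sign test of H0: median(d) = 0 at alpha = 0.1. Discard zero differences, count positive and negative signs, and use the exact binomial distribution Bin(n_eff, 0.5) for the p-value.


Step 1: Discard zero differences. Original n = 12; n_eff = number of nonzero differences = 12.
Nonzero differences (with sign): -9, -4, -9, -4, +8, -9, +2, +2, -4, -3, -8, -9
Step 2: Count signs: positive = 3, negative = 9.
Step 3: Under H0: P(positive) = 0.5, so the number of positives S ~ Bin(12, 0.5).
Step 4: Two-sided exact p-value = sum of Bin(12,0.5) probabilities at or below the observed probability = 0.145996.
Step 5: alpha = 0.1. fail to reject H0.

n_eff = 12, pos = 3, neg = 9, p = 0.145996, fail to reject H0.


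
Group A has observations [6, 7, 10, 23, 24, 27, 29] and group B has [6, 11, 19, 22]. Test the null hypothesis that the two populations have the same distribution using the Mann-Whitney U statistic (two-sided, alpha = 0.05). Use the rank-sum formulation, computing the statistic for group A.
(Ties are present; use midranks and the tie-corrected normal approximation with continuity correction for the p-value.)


Step 1: Combine and sort all 11 observations; assign midranks.
sorted (value, group): (6,X), (6,Y), (7,X), (10,X), (11,Y), (19,Y), (22,Y), (23,X), (24,X), (27,X), (29,X)
ranks: 6->1.5, 6->1.5, 7->3, 10->4, 11->5, 19->6, 22->7, 23->8, 24->9, 27->10, 29->11
Step 2: Rank sum for X: R1 = 1.5 + 3 + 4 + 8 + 9 + 10 + 11 = 46.5.
Step 3: U_X = R1 - n1(n1+1)/2 = 46.5 - 7*8/2 = 46.5 - 28 = 18.5.
       U_Y = n1*n2 - U_X = 28 - 18.5 = 9.5.
Step 4: Ties are present, so use the tie-corrected normal approximation (with continuity correction) for the p-value.
Step 5: p-value = 0.448659; compare to alpha = 0.05. fail to reject H0.

U_X = 18.5, p = 0.448659, fail to reject H0 at alpha = 0.05.


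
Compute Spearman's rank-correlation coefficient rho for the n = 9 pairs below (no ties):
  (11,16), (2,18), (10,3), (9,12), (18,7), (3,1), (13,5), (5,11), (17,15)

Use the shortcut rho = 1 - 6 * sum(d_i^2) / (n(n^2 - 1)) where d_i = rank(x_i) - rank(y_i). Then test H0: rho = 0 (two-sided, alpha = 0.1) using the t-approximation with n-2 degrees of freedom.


Step 1: Rank x and y separately (midranks; no ties here).
rank(x): 11->6, 2->1, 10->5, 9->4, 18->9, 3->2, 13->7, 5->3, 17->8
rank(y): 16->8, 18->9, 3->2, 12->6, 7->4, 1->1, 5->3, 11->5, 15->7
Step 2: d_i = R_x(i) - R_y(i); compute d_i^2.
  (6-8)^2=4, (1-9)^2=64, (5-2)^2=9, (4-6)^2=4, (9-4)^2=25, (2-1)^2=1, (7-3)^2=16, (3-5)^2=4, (8-7)^2=1
sum(d^2) = 128.
Step 3: rho = 1 - 6*128 / (9*(9^2 - 1)) = 1 - 768/720 = -0.066667.
Step 4: Under H0, t = rho * sqrt((n-2)/(1-rho^2)) = -0.1768 ~ t(7).
Step 5: Two-sided p-value from the t-distribution with 7 df = 0.864690.
Step 6: alpha = 0.1. fail to reject H0.

rho = -0.0667, p = 0.864690, fail to reject H0 at alpha = 0.1.


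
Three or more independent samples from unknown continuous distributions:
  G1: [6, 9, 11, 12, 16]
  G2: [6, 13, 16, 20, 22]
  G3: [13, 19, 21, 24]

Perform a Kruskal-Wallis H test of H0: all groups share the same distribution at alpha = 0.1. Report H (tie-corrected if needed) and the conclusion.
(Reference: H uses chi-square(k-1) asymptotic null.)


Step 1: Combine all N = 14 observations and assign midranks.
sorted (value, group, rank): (6,G1,1.5), (6,G2,1.5), (9,G1,3), (11,G1,4), (12,G1,5), (13,G2,6.5), (13,G3,6.5), (16,G1,8.5), (16,G2,8.5), (19,G3,10), (20,G2,11), (21,G3,12), (22,G2,13), (24,G3,14)
Step 2: Sum ranks within each group.
R_1 = 22 (n_1 = 5)
R_2 = 40.5 (n_2 = 5)
R_3 = 42.5 (n_3 = 4)
Step 3: H = 12/(N(N+1)) * sum(R_i^2/n_i) - 3(N+1)
     = 12/(14*15) * (22^2/5 + 40.5^2/5 + 42.5^2/4) - 3*15
     = 0.057143 * 876.413 - 45
     = 5.080714.
Step 4: Ties present; correction factor C = 1 - 18/(14^3 - 14) = 0.993407. Corrected H = 5.080714 / 0.993407 = 5.114436.
Step 5: Under H0, H ~ chi^2(2); p-value = 0.077520.
Step 6: alpha = 0.1. reject H0.

H = 5.1144, df = 2, p = 0.077520, reject H0.


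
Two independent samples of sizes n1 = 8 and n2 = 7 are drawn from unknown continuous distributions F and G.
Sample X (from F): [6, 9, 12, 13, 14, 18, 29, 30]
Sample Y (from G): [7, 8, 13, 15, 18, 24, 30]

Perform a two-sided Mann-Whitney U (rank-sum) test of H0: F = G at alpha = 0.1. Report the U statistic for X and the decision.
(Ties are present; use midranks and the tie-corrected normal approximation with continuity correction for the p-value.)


Step 1: Combine and sort all 15 observations; assign midranks.
sorted (value, group): (6,X), (7,Y), (8,Y), (9,X), (12,X), (13,X), (13,Y), (14,X), (15,Y), (18,X), (18,Y), (24,Y), (29,X), (30,X), (30,Y)
ranks: 6->1, 7->2, 8->3, 9->4, 12->5, 13->6.5, 13->6.5, 14->8, 15->9, 18->10.5, 18->10.5, 24->12, 29->13, 30->14.5, 30->14.5
Step 2: Rank sum for X: R1 = 1 + 4 + 5 + 6.5 + 8 + 10.5 + 13 + 14.5 = 62.5.
Step 3: U_X = R1 - n1(n1+1)/2 = 62.5 - 8*9/2 = 62.5 - 36 = 26.5.
       U_Y = n1*n2 - U_X = 56 - 26.5 = 29.5.
Step 4: Ties are present, so use the tie-corrected normal approximation (with continuity correction) for the p-value.
Step 5: p-value = 0.907622; compare to alpha = 0.1. fail to reject H0.

U_X = 26.5, p = 0.907622, fail to reject H0 at alpha = 0.1.


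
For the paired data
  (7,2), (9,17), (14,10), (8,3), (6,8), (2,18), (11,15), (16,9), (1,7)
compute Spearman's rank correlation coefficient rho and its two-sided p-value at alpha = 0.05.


Step 1: Rank x and y separately (midranks; no ties here).
rank(x): 7->4, 9->6, 14->8, 8->5, 6->3, 2->2, 11->7, 16->9, 1->1
rank(y): 2->1, 17->8, 10->6, 3->2, 8->4, 18->9, 15->7, 9->5, 7->3
Step 2: d_i = R_x(i) - R_y(i); compute d_i^2.
  (4-1)^2=9, (6-8)^2=4, (8-6)^2=4, (5-2)^2=9, (3-4)^2=1, (2-9)^2=49, (7-7)^2=0, (9-5)^2=16, (1-3)^2=4
sum(d^2) = 96.
Step 3: rho = 1 - 6*96 / (9*(9^2 - 1)) = 1 - 576/720 = 0.200000.
Step 4: Under H0, t = rho * sqrt((n-2)/(1-rho^2)) = 0.5401 ~ t(7).
Step 5: Two-sided p-value from the t-distribution with 7 df = 0.605901.
Step 6: alpha = 0.05. fail to reject H0.

rho = 0.2000, p = 0.605901, fail to reject H0 at alpha = 0.05.


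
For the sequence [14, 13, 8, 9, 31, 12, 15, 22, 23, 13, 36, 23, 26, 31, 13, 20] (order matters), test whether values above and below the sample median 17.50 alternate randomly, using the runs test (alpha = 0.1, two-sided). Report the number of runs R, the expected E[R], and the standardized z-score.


Step 1: Compute median = 17.50; label A = above, B = below.
Labels in order: BBBBABBAABAAAABA  (n_A = 8, n_B = 8)
Step 2: Count runs R = 8.
Step 3: Under H0 (random ordering), E[R] = 2*n_A*n_B/(n_A+n_B) + 1 = 2*8*8/16 + 1 = 9.0000.
        Var[R] = 2*n_A*n_B*(2*n_A*n_B - n_A - n_B) / ((n_A+n_B)^2 * (n_A+n_B-1)) = 14336/3840 = 3.7333.
        SD[R] = 1.9322.
Step 4: Continuity-corrected z = (R + 0.5 - E[R]) / SD[R] = (8 + 0.5 - 9.0000) / 1.9322 = -0.2588.
Step 5: Two-sided p-value via normal approximation = 2*(1 - Phi(|z|)) = 0.795809.
Step 6: alpha = 0.1. fail to reject H0.

R = 8, z = -0.2588, p = 0.795809, fail to reject H0.


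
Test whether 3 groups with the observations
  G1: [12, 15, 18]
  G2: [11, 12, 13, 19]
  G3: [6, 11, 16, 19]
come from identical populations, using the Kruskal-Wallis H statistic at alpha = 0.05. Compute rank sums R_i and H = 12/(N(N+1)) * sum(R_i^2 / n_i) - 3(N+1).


Step 1: Combine all N = 11 observations and assign midranks.
sorted (value, group, rank): (6,G3,1), (11,G2,2.5), (11,G3,2.5), (12,G1,4.5), (12,G2,4.5), (13,G2,6), (15,G1,7), (16,G3,8), (18,G1,9), (19,G2,10.5), (19,G3,10.5)
Step 2: Sum ranks within each group.
R_1 = 20.5 (n_1 = 3)
R_2 = 23.5 (n_2 = 4)
R_3 = 22 (n_3 = 4)
Step 3: H = 12/(N(N+1)) * sum(R_i^2/n_i) - 3(N+1)
     = 12/(11*12) * (20.5^2/3 + 23.5^2/4 + 22^2/4) - 3*12
     = 0.090909 * 399.146 - 36
     = 0.285985.
Step 4: Ties present; correction factor C = 1 - 18/(11^3 - 11) = 0.986364. Corrected H = 0.285985 / 0.986364 = 0.289939.
Step 5: Under H0, H ~ chi^2(2); p-value = 0.865049.
Step 6: alpha = 0.05. fail to reject H0.

H = 0.2899, df = 2, p = 0.865049, fail to reject H0.


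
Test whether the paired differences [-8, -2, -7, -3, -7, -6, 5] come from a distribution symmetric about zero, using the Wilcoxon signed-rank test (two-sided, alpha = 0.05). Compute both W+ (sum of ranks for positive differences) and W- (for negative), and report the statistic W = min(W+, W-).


Step 1: Drop any zero differences (none here) and take |d_i|.
|d| = [8, 2, 7, 3, 7, 6, 5]
Step 2: Midrank |d_i| (ties get averaged ranks).
ranks: |8|->7, |2|->1, |7|->5.5, |3|->2, |7|->5.5, |6|->4, |5|->3
Step 3: Attach original signs; sum ranks with positive sign and with negative sign.
W+ = 3 = 3
W- = 7 + 1 + 5.5 + 2 + 5.5 + 4 = 25
(Check: W+ + W- = 28 should equal n(n+1)/2 = 28.)
Step 4: Test statistic W = min(W+, W-) = 3.
Step 5: Ties in |d|, so use the tie-corrected normal approximation.
        E[W] = n(n+1)/4 = 7*8/4 = 14.
        Tie groups: |d|=7 (t=2); sum(t^3 - t) = 6.
        Var[W] = n(n+1)(2n+1)/24 - sum(t^3-t)/48 = 840/24 - 6/48 = 34.875.
        z = (W - E[W]) / sqrt(Var[W]) = (3 - 14) / 5.9055 = -1.8627.
        Two-sided p = 2*Phi(z) = 0.062509.
Step 6: alpha = 0.05. fail to reject H0.

W+ = 3, W- = 25, W = min = 3, p = 0.062509, fail to reject H0.


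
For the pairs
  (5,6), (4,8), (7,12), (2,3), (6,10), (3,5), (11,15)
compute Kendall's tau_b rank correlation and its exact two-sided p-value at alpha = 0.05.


Step 1: Enumerate the 21 unordered pairs (i,j) with i<j and classify each by sign(x_j-x_i) * sign(y_j-y_i).
  (1,2):dx=-1,dy=+2->D; (1,3):dx=+2,dy=+6->C; (1,4):dx=-3,dy=-3->C; (1,5):dx=+1,dy=+4->C
  (1,6):dx=-2,dy=-1->C; (1,7):dx=+6,dy=+9->C; (2,3):dx=+3,dy=+4->C; (2,4):dx=-2,dy=-5->C
  (2,5):dx=+2,dy=+2->C; (2,6):dx=-1,dy=-3->C; (2,7):dx=+7,dy=+7->C; (3,4):dx=-5,dy=-9->C
  (3,5):dx=-1,dy=-2->C; (3,6):dx=-4,dy=-7->C; (3,7):dx=+4,dy=+3->C; (4,5):dx=+4,dy=+7->C
  (4,6):dx=+1,dy=+2->C; (4,7):dx=+9,dy=+12->C; (5,6):dx=-3,dy=-5->C; (5,7):dx=+5,dy=+5->C
  (6,7):dx=+8,dy=+10->C
Step 2: C = 20, D = 1, total pairs = 21.
Step 3: tau = (C - D)/(n(n-1)/2) = (20 - 1)/21 = 0.904762.
Step 4: Exact two-sided p-value (enumerate n! = 5040 permutations of y under H0): p = 0.002778.
Step 5: alpha = 0.05. reject H0.

tau_b = 0.9048 (C=20, D=1), p = 0.002778, reject H0.


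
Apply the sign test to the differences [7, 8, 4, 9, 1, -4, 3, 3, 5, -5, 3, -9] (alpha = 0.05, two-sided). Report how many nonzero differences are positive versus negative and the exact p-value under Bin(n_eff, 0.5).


Step 1: Discard zero differences. Original n = 12; n_eff = number of nonzero differences = 12.
Nonzero differences (with sign): +7, +8, +4, +9, +1, -4, +3, +3, +5, -5, +3, -9
Step 2: Count signs: positive = 9, negative = 3.
Step 3: Under H0: P(positive) = 0.5, so the number of positives S ~ Bin(12, 0.5).
Step 4: Two-sided exact p-value = sum of Bin(12,0.5) probabilities at or below the observed probability = 0.145996.
Step 5: alpha = 0.05. fail to reject H0.

n_eff = 12, pos = 9, neg = 3, p = 0.145996, fail to reject H0.


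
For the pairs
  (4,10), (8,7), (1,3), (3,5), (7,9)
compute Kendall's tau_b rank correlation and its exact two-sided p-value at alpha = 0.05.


Step 1: Enumerate the 10 unordered pairs (i,j) with i<j and classify each by sign(x_j-x_i) * sign(y_j-y_i).
  (1,2):dx=+4,dy=-3->D; (1,3):dx=-3,dy=-7->C; (1,4):dx=-1,dy=-5->C; (1,5):dx=+3,dy=-1->D
  (2,3):dx=-7,dy=-4->C; (2,4):dx=-5,dy=-2->C; (2,5):dx=-1,dy=+2->D; (3,4):dx=+2,dy=+2->C
  (3,5):dx=+6,dy=+6->C; (4,5):dx=+4,dy=+4->C
Step 2: C = 7, D = 3, total pairs = 10.
Step 3: tau = (C - D)/(n(n-1)/2) = (7 - 3)/10 = 0.400000.
Step 4: Exact two-sided p-value (enumerate n! = 120 permutations of y under H0): p = 0.483333.
Step 5: alpha = 0.05. fail to reject H0.

tau_b = 0.4000 (C=7, D=3), p = 0.483333, fail to reject H0.


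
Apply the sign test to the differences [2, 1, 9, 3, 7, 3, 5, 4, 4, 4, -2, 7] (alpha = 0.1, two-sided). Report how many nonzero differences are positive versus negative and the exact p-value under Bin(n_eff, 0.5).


Step 1: Discard zero differences. Original n = 12; n_eff = number of nonzero differences = 12.
Nonzero differences (with sign): +2, +1, +9, +3, +7, +3, +5, +4, +4, +4, -2, +7
Step 2: Count signs: positive = 11, negative = 1.
Step 3: Under H0: P(positive) = 0.5, so the number of positives S ~ Bin(12, 0.5).
Step 4: Two-sided exact p-value = sum of Bin(12,0.5) probabilities at or below the observed probability = 0.006348.
Step 5: alpha = 0.1. reject H0.

n_eff = 12, pos = 11, neg = 1, p = 0.006348, reject H0.


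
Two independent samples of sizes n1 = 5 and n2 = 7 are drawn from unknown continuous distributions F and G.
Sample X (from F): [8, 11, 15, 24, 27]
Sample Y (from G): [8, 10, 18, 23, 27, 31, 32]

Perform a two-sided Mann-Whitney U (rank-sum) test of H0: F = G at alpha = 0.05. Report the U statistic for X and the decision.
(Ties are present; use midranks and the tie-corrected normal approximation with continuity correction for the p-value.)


Step 1: Combine and sort all 12 observations; assign midranks.
sorted (value, group): (8,X), (8,Y), (10,Y), (11,X), (15,X), (18,Y), (23,Y), (24,X), (27,X), (27,Y), (31,Y), (32,Y)
ranks: 8->1.5, 8->1.5, 10->3, 11->4, 15->5, 18->6, 23->7, 24->8, 27->9.5, 27->9.5, 31->11, 32->12
Step 2: Rank sum for X: R1 = 1.5 + 4 + 5 + 8 + 9.5 = 28.
Step 3: U_X = R1 - n1(n1+1)/2 = 28 - 5*6/2 = 28 - 15 = 13.
       U_Y = n1*n2 - U_X = 35 - 13 = 22.
Step 4: Ties are present, so use the tie-corrected normal approximation (with continuity correction) for the p-value.
Step 5: p-value = 0.514478; compare to alpha = 0.05. fail to reject H0.

U_X = 13, p = 0.514478, fail to reject H0 at alpha = 0.05.


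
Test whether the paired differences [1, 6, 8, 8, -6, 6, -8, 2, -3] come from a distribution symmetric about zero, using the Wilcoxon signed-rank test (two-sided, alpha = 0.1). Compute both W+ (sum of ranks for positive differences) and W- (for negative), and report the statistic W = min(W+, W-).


Step 1: Drop any zero differences (none here) and take |d_i|.
|d| = [1, 6, 8, 8, 6, 6, 8, 2, 3]
Step 2: Midrank |d_i| (ties get averaged ranks).
ranks: |1|->1, |6|->5, |8|->8, |8|->8, |6|->5, |6|->5, |8|->8, |2|->2, |3|->3
Step 3: Attach original signs; sum ranks with positive sign and with negative sign.
W+ = 1 + 5 + 8 + 8 + 5 + 2 = 29
W- = 5 + 8 + 3 = 16
(Check: W+ + W- = 45 should equal n(n+1)/2 = 45.)
Step 4: Test statistic W = min(W+, W-) = 16.
Step 5: Ties in |d|, so use the tie-corrected normal approximation.
        E[W] = n(n+1)/4 = 9*10/4 = 22.5.
        Tie groups: |d|=6 (t=3), |d|=8 (t=3); sum(t^3 - t) = 48.
        Var[W] = n(n+1)(2n+1)/24 - sum(t^3-t)/48 = 1710/24 - 48/48 = 70.25.
        z = (W - E[W]) / sqrt(Var[W]) = (16 - 22.5) / 8.3815 = -0.7755.
        Two-sided p = 2*Phi(z) = 0.438035.
Step 6: alpha = 0.1. fail to reject H0.

W+ = 29, W- = 16, W = min = 16, p = 0.438035, fail to reject H0.


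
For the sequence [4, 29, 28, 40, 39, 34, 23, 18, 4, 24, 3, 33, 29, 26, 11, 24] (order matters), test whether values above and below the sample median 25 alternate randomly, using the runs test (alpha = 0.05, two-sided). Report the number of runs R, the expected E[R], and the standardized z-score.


Step 1: Compute median = 25; label A = above, B = below.
Labels in order: BAAAAABBBBBAAABB  (n_A = 8, n_B = 8)
Step 2: Count runs R = 5.
Step 3: Under H0 (random ordering), E[R] = 2*n_A*n_B/(n_A+n_B) + 1 = 2*8*8/16 + 1 = 9.0000.
        Var[R] = 2*n_A*n_B*(2*n_A*n_B - n_A - n_B) / ((n_A+n_B)^2 * (n_A+n_B-1)) = 14336/3840 = 3.7333.
        SD[R] = 1.9322.
Step 4: Continuity-corrected z = (R + 0.5 - E[R]) / SD[R] = (5 + 0.5 - 9.0000) / 1.9322 = -1.8114.
Step 5: Two-sided p-value via normal approximation = 2*(1 - Phi(|z|)) = 0.070076.
Step 6: alpha = 0.05. fail to reject H0.

R = 5, z = -1.8114, p = 0.070076, fail to reject H0.


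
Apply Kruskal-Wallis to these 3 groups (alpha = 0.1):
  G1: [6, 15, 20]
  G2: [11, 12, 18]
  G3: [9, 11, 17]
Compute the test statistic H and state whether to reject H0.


Step 1: Combine all N = 9 observations and assign midranks.
sorted (value, group, rank): (6,G1,1), (9,G3,2), (11,G2,3.5), (11,G3,3.5), (12,G2,5), (15,G1,6), (17,G3,7), (18,G2,8), (20,G1,9)
Step 2: Sum ranks within each group.
R_1 = 16 (n_1 = 3)
R_2 = 16.5 (n_2 = 3)
R_3 = 12.5 (n_3 = 3)
Step 3: H = 12/(N(N+1)) * sum(R_i^2/n_i) - 3(N+1)
     = 12/(9*10) * (16^2/3 + 16.5^2/3 + 12.5^2/3) - 3*10
     = 0.133333 * 228.167 - 30
     = 0.422222.
Step 4: Ties present; correction factor C = 1 - 6/(9^3 - 9) = 0.991667. Corrected H = 0.422222 / 0.991667 = 0.425770.
Step 5: Under H0, H ~ chi^2(2); p-value = 0.808249.
Step 6: alpha = 0.1. fail to reject H0.

H = 0.4258, df = 2, p = 0.808249, fail to reject H0.


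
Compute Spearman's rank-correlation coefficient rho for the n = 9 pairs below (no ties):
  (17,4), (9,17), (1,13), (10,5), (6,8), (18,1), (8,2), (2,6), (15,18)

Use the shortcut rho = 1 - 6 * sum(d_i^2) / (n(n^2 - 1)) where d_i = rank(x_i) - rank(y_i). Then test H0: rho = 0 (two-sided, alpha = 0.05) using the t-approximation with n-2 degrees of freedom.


Step 1: Rank x and y separately (midranks; no ties here).
rank(x): 17->8, 9->5, 1->1, 10->6, 6->3, 18->9, 8->4, 2->2, 15->7
rank(y): 4->3, 17->8, 13->7, 5->4, 8->6, 1->1, 2->2, 6->5, 18->9
Step 2: d_i = R_x(i) - R_y(i); compute d_i^2.
  (8-3)^2=25, (5-8)^2=9, (1-7)^2=36, (6-4)^2=4, (3-6)^2=9, (9-1)^2=64, (4-2)^2=4, (2-5)^2=9, (7-9)^2=4
sum(d^2) = 164.
Step 3: rho = 1 - 6*164 / (9*(9^2 - 1)) = 1 - 984/720 = -0.366667.
Step 4: Under H0, t = rho * sqrt((n-2)/(1-rho^2)) = -1.0427 ~ t(7).
Step 5: Two-sided p-value from the t-distribution with 7 df = 0.331740.
Step 6: alpha = 0.05. fail to reject H0.

rho = -0.3667, p = 0.331740, fail to reject H0 at alpha = 0.05.


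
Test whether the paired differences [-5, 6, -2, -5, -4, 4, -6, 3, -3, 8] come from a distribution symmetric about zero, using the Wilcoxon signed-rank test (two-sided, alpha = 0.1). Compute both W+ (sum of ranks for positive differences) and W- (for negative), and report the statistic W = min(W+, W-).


Step 1: Drop any zero differences (none here) and take |d_i|.
|d| = [5, 6, 2, 5, 4, 4, 6, 3, 3, 8]
Step 2: Midrank |d_i| (ties get averaged ranks).
ranks: |5|->6.5, |6|->8.5, |2|->1, |5|->6.5, |4|->4.5, |4|->4.5, |6|->8.5, |3|->2.5, |3|->2.5, |8|->10
Step 3: Attach original signs; sum ranks with positive sign and with negative sign.
W+ = 8.5 + 4.5 + 2.5 + 10 = 25.5
W- = 6.5 + 1 + 6.5 + 4.5 + 8.5 + 2.5 = 29.5
(Check: W+ + W- = 55 should equal n(n+1)/2 = 55.)
Step 4: Test statistic W = min(W+, W-) = 25.5.
Step 5: Ties in |d|, so use the tie-corrected normal approximation.
        E[W] = n(n+1)/4 = 10*11/4 = 27.5.
        Tie groups: |d|=3 (t=2), |d|=4 (t=2), |d|=5 (t=2), |d|=6 (t=2); sum(t^3 - t) = 24.
        Var[W] = n(n+1)(2n+1)/24 - sum(t^3-t)/48 = 2310/24 - 24/48 = 95.75.
        z = (W - E[W]) / sqrt(Var[W]) = (25.5 - 27.5) / 9.7852 = -0.2044.
        Two-sided p = 2*Phi(z) = 0.838048.
Step 6: alpha = 0.1. fail to reject H0.

W+ = 25.5, W- = 29.5, W = min = 25.5, p = 0.838048, fail to reject H0.


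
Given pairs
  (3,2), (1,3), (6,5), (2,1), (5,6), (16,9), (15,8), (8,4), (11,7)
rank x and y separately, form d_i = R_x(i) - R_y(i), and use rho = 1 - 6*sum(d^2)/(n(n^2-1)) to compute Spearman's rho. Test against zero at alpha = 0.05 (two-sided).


Step 1: Rank x and y separately (midranks; no ties here).
rank(x): 3->3, 1->1, 6->5, 2->2, 5->4, 16->9, 15->8, 8->6, 11->7
rank(y): 2->2, 3->3, 5->5, 1->1, 6->6, 9->9, 8->8, 4->4, 7->7
Step 2: d_i = R_x(i) - R_y(i); compute d_i^2.
  (3-2)^2=1, (1-3)^2=4, (5-5)^2=0, (2-1)^2=1, (4-6)^2=4, (9-9)^2=0, (8-8)^2=0, (6-4)^2=4, (7-7)^2=0
sum(d^2) = 14.
Step 3: rho = 1 - 6*14 / (9*(9^2 - 1)) = 1 - 84/720 = 0.883333.
Step 4: Under H0, t = rho * sqrt((n-2)/(1-rho^2)) = 4.9858 ~ t(7).
Step 5: Two-sided p-value from the t-distribution with 7 df = 0.001591.
Step 6: alpha = 0.05. reject H0.

rho = 0.8833, p = 0.001591, reject H0 at alpha = 0.05.


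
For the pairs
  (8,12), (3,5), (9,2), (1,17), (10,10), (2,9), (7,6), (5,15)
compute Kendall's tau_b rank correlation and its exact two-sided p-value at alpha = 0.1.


Step 1: Enumerate the 28 unordered pairs (i,j) with i<j and classify each by sign(x_j-x_i) * sign(y_j-y_i).
  (1,2):dx=-5,dy=-7->C; (1,3):dx=+1,dy=-10->D; (1,4):dx=-7,dy=+5->D; (1,5):dx=+2,dy=-2->D
  (1,6):dx=-6,dy=-3->C; (1,7):dx=-1,dy=-6->C; (1,8):dx=-3,dy=+3->D; (2,3):dx=+6,dy=-3->D
  (2,4):dx=-2,dy=+12->D; (2,5):dx=+7,dy=+5->C; (2,6):dx=-1,dy=+4->D; (2,7):dx=+4,dy=+1->C
  (2,8):dx=+2,dy=+10->C; (3,4):dx=-8,dy=+15->D; (3,5):dx=+1,dy=+8->C; (3,6):dx=-7,dy=+7->D
  (3,7):dx=-2,dy=+4->D; (3,8):dx=-4,dy=+13->D; (4,5):dx=+9,dy=-7->D; (4,6):dx=+1,dy=-8->D
  (4,7):dx=+6,dy=-11->D; (4,8):dx=+4,dy=-2->D; (5,6):dx=-8,dy=-1->C; (5,7):dx=-3,dy=-4->C
  (5,8):dx=-5,dy=+5->D; (6,7):dx=+5,dy=-3->D; (6,8):dx=+3,dy=+6->C; (7,8):dx=-2,dy=+9->D
Step 2: C = 10, D = 18, total pairs = 28.
Step 3: tau = (C - D)/(n(n-1)/2) = (10 - 18)/28 = -0.285714.
Step 4: Exact two-sided p-value (enumerate n! = 40320 permutations of y under H0): p = 0.398760.
Step 5: alpha = 0.1. fail to reject H0.

tau_b = -0.2857 (C=10, D=18), p = 0.398760, fail to reject H0.


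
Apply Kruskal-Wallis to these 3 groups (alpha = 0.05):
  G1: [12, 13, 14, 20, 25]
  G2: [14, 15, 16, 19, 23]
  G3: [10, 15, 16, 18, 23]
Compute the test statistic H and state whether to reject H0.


Step 1: Combine all N = 15 observations and assign midranks.
sorted (value, group, rank): (10,G3,1), (12,G1,2), (13,G1,3), (14,G1,4.5), (14,G2,4.5), (15,G2,6.5), (15,G3,6.5), (16,G2,8.5), (16,G3,8.5), (18,G3,10), (19,G2,11), (20,G1,12), (23,G2,13.5), (23,G3,13.5), (25,G1,15)
Step 2: Sum ranks within each group.
R_1 = 36.5 (n_1 = 5)
R_2 = 44 (n_2 = 5)
R_3 = 39.5 (n_3 = 5)
Step 3: H = 12/(N(N+1)) * sum(R_i^2/n_i) - 3(N+1)
     = 12/(15*16) * (36.5^2/5 + 44^2/5 + 39.5^2/5) - 3*16
     = 0.050000 * 965.7 - 48
     = 0.285000.
Step 4: Ties present; correction factor C = 1 - 24/(15^3 - 15) = 0.992857. Corrected H = 0.285000 / 0.992857 = 0.287050.
Step 5: Under H0, H ~ chi^2(2); p-value = 0.866299.
Step 6: alpha = 0.05. fail to reject H0.

H = 0.2871, df = 2, p = 0.866299, fail to reject H0.


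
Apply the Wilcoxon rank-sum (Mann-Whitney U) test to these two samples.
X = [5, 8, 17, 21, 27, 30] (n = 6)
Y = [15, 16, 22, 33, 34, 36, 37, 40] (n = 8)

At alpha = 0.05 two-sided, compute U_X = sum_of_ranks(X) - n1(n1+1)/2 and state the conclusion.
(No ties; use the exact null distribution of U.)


Step 1: Combine and sort all 14 observations; assign midranks.
sorted (value, group): (5,X), (8,X), (15,Y), (16,Y), (17,X), (21,X), (22,Y), (27,X), (30,X), (33,Y), (34,Y), (36,Y), (37,Y), (40,Y)
ranks: 5->1, 8->2, 15->3, 16->4, 17->5, 21->6, 22->7, 27->8, 30->9, 33->10, 34->11, 36->12, 37->13, 40->14
Step 2: Rank sum for X: R1 = 1 + 2 + 5 + 6 + 8 + 9 = 31.
Step 3: U_X = R1 - n1(n1+1)/2 = 31 - 6*7/2 = 31 - 21 = 10.
       U_Y = n1*n2 - U_X = 48 - 10 = 38.
Step 4: No ties, so the exact null distribution of U (based on enumerating the C(14,6) = 3003 equally likely rank assignments) gives the two-sided p-value.
Step 5: p-value = 0.081252; compare to alpha = 0.05. fail to reject H0.

U_X = 10, p = 0.081252, fail to reject H0 at alpha = 0.05.


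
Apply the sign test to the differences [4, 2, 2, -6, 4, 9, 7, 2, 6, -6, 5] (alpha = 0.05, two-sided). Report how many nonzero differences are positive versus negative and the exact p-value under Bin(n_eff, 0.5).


Step 1: Discard zero differences. Original n = 11; n_eff = number of nonzero differences = 11.
Nonzero differences (with sign): +4, +2, +2, -6, +4, +9, +7, +2, +6, -6, +5
Step 2: Count signs: positive = 9, negative = 2.
Step 3: Under H0: P(positive) = 0.5, so the number of positives S ~ Bin(11, 0.5).
Step 4: Two-sided exact p-value = sum of Bin(11,0.5) probabilities at or below the observed probability = 0.065430.
Step 5: alpha = 0.05. fail to reject H0.

n_eff = 11, pos = 9, neg = 2, p = 0.065430, fail to reject H0.


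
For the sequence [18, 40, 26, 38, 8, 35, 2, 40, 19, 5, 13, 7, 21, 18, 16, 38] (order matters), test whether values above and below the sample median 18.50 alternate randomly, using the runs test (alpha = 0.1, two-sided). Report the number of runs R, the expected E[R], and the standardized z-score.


Step 1: Compute median = 18.50; label A = above, B = below.
Labels in order: BAAABABAABBBABBA  (n_A = 8, n_B = 8)
Step 2: Count runs R = 10.
Step 3: Under H0 (random ordering), E[R] = 2*n_A*n_B/(n_A+n_B) + 1 = 2*8*8/16 + 1 = 9.0000.
        Var[R] = 2*n_A*n_B*(2*n_A*n_B - n_A - n_B) / ((n_A+n_B)^2 * (n_A+n_B-1)) = 14336/3840 = 3.7333.
        SD[R] = 1.9322.
Step 4: Continuity-corrected z = (R - 0.5 - E[R]) / SD[R] = (10 - 0.5 - 9.0000) / 1.9322 = 0.2588.
Step 5: Two-sided p-value via normal approximation = 2*(1 - Phi(|z|)) = 0.795809.
Step 6: alpha = 0.1. fail to reject H0.

R = 10, z = 0.2588, p = 0.795809, fail to reject H0.


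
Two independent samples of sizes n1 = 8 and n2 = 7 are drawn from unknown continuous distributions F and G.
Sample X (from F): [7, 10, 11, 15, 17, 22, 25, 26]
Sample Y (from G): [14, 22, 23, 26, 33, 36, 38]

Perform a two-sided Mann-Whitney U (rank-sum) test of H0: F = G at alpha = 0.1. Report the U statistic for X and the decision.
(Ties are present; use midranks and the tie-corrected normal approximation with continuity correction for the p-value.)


Step 1: Combine and sort all 15 observations; assign midranks.
sorted (value, group): (7,X), (10,X), (11,X), (14,Y), (15,X), (17,X), (22,X), (22,Y), (23,Y), (25,X), (26,X), (26,Y), (33,Y), (36,Y), (38,Y)
ranks: 7->1, 10->2, 11->3, 14->4, 15->5, 17->6, 22->7.5, 22->7.5, 23->9, 25->10, 26->11.5, 26->11.5, 33->13, 36->14, 38->15
Step 2: Rank sum for X: R1 = 1 + 2 + 3 + 5 + 6 + 7.5 + 10 + 11.5 = 46.
Step 3: U_X = R1 - n1(n1+1)/2 = 46 - 8*9/2 = 46 - 36 = 10.
       U_Y = n1*n2 - U_X = 56 - 10 = 46.
Step 4: Ties are present, so use the tie-corrected normal approximation (with continuity correction) for the p-value.
Step 5: p-value = 0.042473; compare to alpha = 0.1. reject H0.

U_X = 10, p = 0.042473, reject H0 at alpha = 0.1.


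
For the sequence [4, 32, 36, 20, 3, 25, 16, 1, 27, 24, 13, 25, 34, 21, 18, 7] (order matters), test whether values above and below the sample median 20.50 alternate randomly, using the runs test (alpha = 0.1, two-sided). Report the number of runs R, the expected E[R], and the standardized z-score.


Step 1: Compute median = 20.50; label A = above, B = below.
Labels in order: BAABBABBAABAAABB  (n_A = 8, n_B = 8)
Step 2: Count runs R = 9.
Step 3: Under H0 (random ordering), E[R] = 2*n_A*n_B/(n_A+n_B) + 1 = 2*8*8/16 + 1 = 9.0000.
        Var[R] = 2*n_A*n_B*(2*n_A*n_B - n_A - n_B) / ((n_A+n_B)^2 * (n_A+n_B-1)) = 14336/3840 = 3.7333.
        SD[R] = 1.9322.
Step 4: R = E[R], so z = 0 with no continuity correction.
Step 5: Two-sided p-value via normal approximation = 2*(1 - Phi(|z|)) = 1.000000.
Step 6: alpha = 0.1. fail to reject H0.

R = 9, z = 0.0000, p = 1.000000, fail to reject H0.


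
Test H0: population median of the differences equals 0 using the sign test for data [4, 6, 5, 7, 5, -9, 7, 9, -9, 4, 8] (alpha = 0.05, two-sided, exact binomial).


Step 1: Discard zero differences. Original n = 11; n_eff = number of nonzero differences = 11.
Nonzero differences (with sign): +4, +6, +5, +7, +5, -9, +7, +9, -9, +4, +8
Step 2: Count signs: positive = 9, negative = 2.
Step 3: Under H0: P(positive) = 0.5, so the number of positives S ~ Bin(11, 0.5).
Step 4: Two-sided exact p-value = sum of Bin(11,0.5) probabilities at or below the observed probability = 0.065430.
Step 5: alpha = 0.05. fail to reject H0.

n_eff = 11, pos = 9, neg = 2, p = 0.065430, fail to reject H0.


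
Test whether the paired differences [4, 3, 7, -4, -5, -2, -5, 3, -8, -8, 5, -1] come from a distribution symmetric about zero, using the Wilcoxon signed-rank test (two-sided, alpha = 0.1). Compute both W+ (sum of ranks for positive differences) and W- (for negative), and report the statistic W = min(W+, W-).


Step 1: Drop any zero differences (none here) and take |d_i|.
|d| = [4, 3, 7, 4, 5, 2, 5, 3, 8, 8, 5, 1]
Step 2: Midrank |d_i| (ties get averaged ranks).
ranks: |4|->5.5, |3|->3.5, |7|->10, |4|->5.5, |5|->8, |2|->2, |5|->8, |3|->3.5, |8|->11.5, |8|->11.5, |5|->8, |1|->1
Step 3: Attach original signs; sum ranks with positive sign and with negative sign.
W+ = 5.5 + 3.5 + 10 + 3.5 + 8 = 30.5
W- = 5.5 + 8 + 2 + 8 + 11.5 + 11.5 + 1 = 47.5
(Check: W+ + W- = 78 should equal n(n+1)/2 = 78.)
Step 4: Test statistic W = min(W+, W-) = 30.5.
Step 5: Ties in |d|, so use the tie-corrected normal approximation.
        E[W] = n(n+1)/4 = 12*13/4 = 39.
        Tie groups: |d|=3 (t=2), |d|=4 (t=2), |d|=5 (t=3), |d|=8 (t=2); sum(t^3 - t) = 42.
        Var[W] = n(n+1)(2n+1)/24 - sum(t^3-t)/48 = 3900/24 - 42/48 = 161.625.
        z = (W - E[W]) / sqrt(Var[W]) = (30.5 - 39) / 12.7132 = -0.6686.
        Two-sided p = 2*Phi(z) = 0.503752.
Step 6: alpha = 0.1. fail to reject H0.

W+ = 30.5, W- = 47.5, W = min = 30.5, p = 0.503752, fail to reject H0.


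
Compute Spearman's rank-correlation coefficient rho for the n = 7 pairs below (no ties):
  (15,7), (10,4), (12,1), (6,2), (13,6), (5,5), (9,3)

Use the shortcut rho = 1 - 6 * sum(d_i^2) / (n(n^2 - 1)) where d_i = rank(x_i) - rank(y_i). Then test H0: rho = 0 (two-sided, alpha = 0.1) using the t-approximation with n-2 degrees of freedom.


Step 1: Rank x and y separately (midranks; no ties here).
rank(x): 15->7, 10->4, 12->5, 6->2, 13->6, 5->1, 9->3
rank(y): 7->7, 4->4, 1->1, 2->2, 6->6, 5->5, 3->3
Step 2: d_i = R_x(i) - R_y(i); compute d_i^2.
  (7-7)^2=0, (4-4)^2=0, (5-1)^2=16, (2-2)^2=0, (6-6)^2=0, (1-5)^2=16, (3-3)^2=0
sum(d^2) = 32.
Step 3: rho = 1 - 6*32 / (7*(7^2 - 1)) = 1 - 192/336 = 0.428571.
Step 4: Under H0, t = rho * sqrt((n-2)/(1-rho^2)) = 1.0607 ~ t(5).
Step 5: Two-sided p-value from the t-distribution with 5 df = 0.337368.
Step 6: alpha = 0.1. fail to reject H0.

rho = 0.4286, p = 0.337368, fail to reject H0 at alpha = 0.1.


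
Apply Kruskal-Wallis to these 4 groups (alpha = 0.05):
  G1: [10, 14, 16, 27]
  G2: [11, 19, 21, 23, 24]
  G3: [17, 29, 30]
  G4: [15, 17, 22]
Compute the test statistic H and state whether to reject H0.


Step 1: Combine all N = 15 observations and assign midranks.
sorted (value, group, rank): (10,G1,1), (11,G2,2), (14,G1,3), (15,G4,4), (16,G1,5), (17,G3,6.5), (17,G4,6.5), (19,G2,8), (21,G2,9), (22,G4,10), (23,G2,11), (24,G2,12), (27,G1,13), (29,G3,14), (30,G3,15)
Step 2: Sum ranks within each group.
R_1 = 22 (n_1 = 4)
R_2 = 42 (n_2 = 5)
R_3 = 35.5 (n_3 = 3)
R_4 = 20.5 (n_4 = 3)
Step 3: H = 12/(N(N+1)) * sum(R_i^2/n_i) - 3(N+1)
     = 12/(15*16) * (22^2/4 + 42^2/5 + 35.5^2/3 + 20.5^2/3) - 3*16
     = 0.050000 * 1033.97 - 48
     = 3.698333.
Step 4: Ties present; correction factor C = 1 - 6/(15^3 - 15) = 0.998214. Corrected H = 3.698333 / 0.998214 = 3.704949.
Step 5: Under H0, H ~ chi^2(3); p-value = 0.295137.
Step 6: alpha = 0.05. fail to reject H0.

H = 3.7049, df = 3, p = 0.295137, fail to reject H0.


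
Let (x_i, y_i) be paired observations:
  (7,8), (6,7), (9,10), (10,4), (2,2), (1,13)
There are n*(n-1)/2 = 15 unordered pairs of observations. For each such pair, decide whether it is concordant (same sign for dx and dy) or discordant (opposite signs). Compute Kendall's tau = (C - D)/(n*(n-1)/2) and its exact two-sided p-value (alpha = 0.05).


Step 1: Enumerate the 15 unordered pairs (i,j) with i<j and classify each by sign(x_j-x_i) * sign(y_j-y_i).
  (1,2):dx=-1,dy=-1->C; (1,3):dx=+2,dy=+2->C; (1,4):dx=+3,dy=-4->D; (1,5):dx=-5,dy=-6->C
  (1,6):dx=-6,dy=+5->D; (2,3):dx=+3,dy=+3->C; (2,4):dx=+4,dy=-3->D; (2,5):dx=-4,dy=-5->C
  (2,6):dx=-5,dy=+6->D; (3,4):dx=+1,dy=-6->D; (3,5):dx=-7,dy=-8->C; (3,6):dx=-8,dy=+3->D
  (4,5):dx=-8,dy=-2->C; (4,6):dx=-9,dy=+9->D; (5,6):dx=-1,dy=+11->D
Step 2: C = 7, D = 8, total pairs = 15.
Step 3: tau = (C - D)/(n(n-1)/2) = (7 - 8)/15 = -0.066667.
Step 4: Exact two-sided p-value (enumerate n! = 720 permutations of y under H0): p = 1.000000.
Step 5: alpha = 0.05. fail to reject H0.

tau_b = -0.0667 (C=7, D=8), p = 1.000000, fail to reject H0.


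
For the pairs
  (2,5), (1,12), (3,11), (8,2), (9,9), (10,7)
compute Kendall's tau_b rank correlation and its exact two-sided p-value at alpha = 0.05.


Step 1: Enumerate the 15 unordered pairs (i,j) with i<j and classify each by sign(x_j-x_i) * sign(y_j-y_i).
  (1,2):dx=-1,dy=+7->D; (1,3):dx=+1,dy=+6->C; (1,4):dx=+6,dy=-3->D; (1,5):dx=+7,dy=+4->C
  (1,6):dx=+8,dy=+2->C; (2,3):dx=+2,dy=-1->D; (2,4):dx=+7,dy=-10->D; (2,5):dx=+8,dy=-3->D
  (2,6):dx=+9,dy=-5->D; (3,4):dx=+5,dy=-9->D; (3,5):dx=+6,dy=-2->D; (3,6):dx=+7,dy=-4->D
  (4,5):dx=+1,dy=+7->C; (4,6):dx=+2,dy=+5->C; (5,6):dx=+1,dy=-2->D
Step 2: C = 5, D = 10, total pairs = 15.
Step 3: tau = (C - D)/(n(n-1)/2) = (5 - 10)/15 = -0.333333.
Step 4: Exact two-sided p-value (enumerate n! = 720 permutations of y under H0): p = 0.469444.
Step 5: alpha = 0.05. fail to reject H0.

tau_b = -0.3333 (C=5, D=10), p = 0.469444, fail to reject H0.


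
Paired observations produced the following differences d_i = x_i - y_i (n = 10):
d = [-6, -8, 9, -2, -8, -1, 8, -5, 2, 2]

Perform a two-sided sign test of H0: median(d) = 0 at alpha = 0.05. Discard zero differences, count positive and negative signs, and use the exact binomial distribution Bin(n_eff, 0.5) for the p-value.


Step 1: Discard zero differences. Original n = 10; n_eff = number of nonzero differences = 10.
Nonzero differences (with sign): -6, -8, +9, -2, -8, -1, +8, -5, +2, +2
Step 2: Count signs: positive = 4, negative = 6.
Step 3: Under H0: P(positive) = 0.5, so the number of positives S ~ Bin(10, 0.5).
Step 4: Two-sided exact p-value = sum of Bin(10,0.5) probabilities at or below the observed probability = 0.753906.
Step 5: alpha = 0.05. fail to reject H0.

n_eff = 10, pos = 4, neg = 6, p = 0.753906, fail to reject H0.


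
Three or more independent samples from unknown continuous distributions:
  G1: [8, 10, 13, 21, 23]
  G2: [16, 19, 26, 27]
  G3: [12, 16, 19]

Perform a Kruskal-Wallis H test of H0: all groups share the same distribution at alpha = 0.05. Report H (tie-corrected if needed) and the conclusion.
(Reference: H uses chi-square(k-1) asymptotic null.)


Step 1: Combine all N = 12 observations and assign midranks.
sorted (value, group, rank): (8,G1,1), (10,G1,2), (12,G3,3), (13,G1,4), (16,G2,5.5), (16,G3,5.5), (19,G2,7.5), (19,G3,7.5), (21,G1,9), (23,G1,10), (26,G2,11), (27,G2,12)
Step 2: Sum ranks within each group.
R_1 = 26 (n_1 = 5)
R_2 = 36 (n_2 = 4)
R_3 = 16 (n_3 = 3)
Step 3: H = 12/(N(N+1)) * sum(R_i^2/n_i) - 3(N+1)
     = 12/(12*13) * (26^2/5 + 36^2/4 + 16^2/3) - 3*13
     = 0.076923 * 544.533 - 39
     = 2.887179.
Step 4: Ties present; correction factor C = 1 - 12/(12^3 - 12) = 0.993007. Corrected H = 2.887179 / 0.993007 = 2.907512.
Step 5: Under H0, H ~ chi^2(2); p-value = 0.233691.
Step 6: alpha = 0.05. fail to reject H0.

H = 2.9075, df = 2, p = 0.233691, fail to reject H0.


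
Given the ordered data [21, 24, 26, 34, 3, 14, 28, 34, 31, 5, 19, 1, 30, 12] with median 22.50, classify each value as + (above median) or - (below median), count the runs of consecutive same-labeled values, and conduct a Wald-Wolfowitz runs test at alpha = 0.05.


Step 1: Compute median = 22.50; label A = above, B = below.
Labels in order: BAAABBAAABBBAB  (n_A = 7, n_B = 7)
Step 2: Count runs R = 7.
Step 3: Under H0 (random ordering), E[R] = 2*n_A*n_B/(n_A+n_B) + 1 = 2*7*7/14 + 1 = 8.0000.
        Var[R] = 2*n_A*n_B*(2*n_A*n_B - n_A - n_B) / ((n_A+n_B)^2 * (n_A+n_B-1)) = 8232/2548 = 3.2308.
        SD[R] = 1.7974.
Step 4: Continuity-corrected z = (R + 0.5 - E[R]) / SD[R] = (7 + 0.5 - 8.0000) / 1.7974 = -0.2782.
Step 5: Two-sided p-value via normal approximation = 2*(1 - Phi(|z|)) = 0.780879.
Step 6: alpha = 0.05. fail to reject H0.

R = 7, z = -0.2782, p = 0.780879, fail to reject H0.


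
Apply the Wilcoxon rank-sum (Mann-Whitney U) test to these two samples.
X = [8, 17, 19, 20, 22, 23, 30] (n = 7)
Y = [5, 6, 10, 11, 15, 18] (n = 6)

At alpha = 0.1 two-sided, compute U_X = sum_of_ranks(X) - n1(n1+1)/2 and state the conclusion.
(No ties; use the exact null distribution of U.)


Step 1: Combine and sort all 13 observations; assign midranks.
sorted (value, group): (5,Y), (6,Y), (8,X), (10,Y), (11,Y), (15,Y), (17,X), (18,Y), (19,X), (20,X), (22,X), (23,X), (30,X)
ranks: 5->1, 6->2, 8->3, 10->4, 11->5, 15->6, 17->7, 18->8, 19->9, 20->10, 22->11, 23->12, 30->13
Step 2: Rank sum for X: R1 = 3 + 7 + 9 + 10 + 11 + 12 + 13 = 65.
Step 3: U_X = R1 - n1(n1+1)/2 = 65 - 7*8/2 = 65 - 28 = 37.
       U_Y = n1*n2 - U_X = 42 - 37 = 5.
Step 4: No ties, so the exact null distribution of U (based on enumerating the C(13,7) = 1716 equally likely rank assignments) gives the two-sided p-value.
Step 5: p-value = 0.022145; compare to alpha = 0.1. reject H0.

U_X = 37, p = 0.022145, reject H0 at alpha = 0.1.


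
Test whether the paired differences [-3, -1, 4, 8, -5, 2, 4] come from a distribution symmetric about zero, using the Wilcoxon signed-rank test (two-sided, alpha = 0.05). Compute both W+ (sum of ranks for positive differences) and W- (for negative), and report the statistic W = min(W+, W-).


Step 1: Drop any zero differences (none here) and take |d_i|.
|d| = [3, 1, 4, 8, 5, 2, 4]
Step 2: Midrank |d_i| (ties get averaged ranks).
ranks: |3|->3, |1|->1, |4|->4.5, |8|->7, |5|->6, |2|->2, |4|->4.5
Step 3: Attach original signs; sum ranks with positive sign and with negative sign.
W+ = 4.5 + 7 + 2 + 4.5 = 18
W- = 3 + 1 + 6 = 10
(Check: W+ + W- = 28 should equal n(n+1)/2 = 28.)
Step 4: Test statistic W = min(W+, W-) = 10.
Step 5: Ties in |d|, so use the tie-corrected normal approximation.
        E[W] = n(n+1)/4 = 7*8/4 = 14.
        Tie groups: |d|=4 (t=2); sum(t^3 - t) = 6.
        Var[W] = n(n+1)(2n+1)/24 - sum(t^3-t)/48 = 840/24 - 6/48 = 34.875.
        z = (W - E[W]) / sqrt(Var[W]) = (10 - 14) / 5.9055 = -0.6773.
        Two-sided p = 2*Phi(z) = 0.498194.
Step 6: alpha = 0.05. fail to reject H0.

W+ = 18, W- = 10, W = min = 10, p = 0.498194, fail to reject H0.


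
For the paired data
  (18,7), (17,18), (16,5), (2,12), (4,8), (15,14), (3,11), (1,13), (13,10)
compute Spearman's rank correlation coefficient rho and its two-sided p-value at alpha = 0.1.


Step 1: Rank x and y separately (midranks; no ties here).
rank(x): 18->9, 17->8, 16->7, 2->2, 4->4, 15->6, 3->3, 1->1, 13->5
rank(y): 7->2, 18->9, 5->1, 12->6, 8->3, 14->8, 11->5, 13->7, 10->4
Step 2: d_i = R_x(i) - R_y(i); compute d_i^2.
  (9-2)^2=49, (8-9)^2=1, (7-1)^2=36, (2-6)^2=16, (4-3)^2=1, (6-8)^2=4, (3-5)^2=4, (1-7)^2=36, (5-4)^2=1
sum(d^2) = 148.
Step 3: rho = 1 - 6*148 / (9*(9^2 - 1)) = 1 - 888/720 = -0.233333.
Step 4: Under H0, t = rho * sqrt((n-2)/(1-rho^2)) = -0.6349 ~ t(7).
Step 5: Two-sided p-value from the t-distribution with 7 df = 0.545699.
Step 6: alpha = 0.1. fail to reject H0.

rho = -0.2333, p = 0.545699, fail to reject H0 at alpha = 0.1.


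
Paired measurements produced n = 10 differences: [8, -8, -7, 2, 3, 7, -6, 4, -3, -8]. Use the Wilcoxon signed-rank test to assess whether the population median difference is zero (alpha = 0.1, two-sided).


Step 1: Drop any zero differences (none here) and take |d_i|.
|d| = [8, 8, 7, 2, 3, 7, 6, 4, 3, 8]
Step 2: Midrank |d_i| (ties get averaged ranks).
ranks: |8|->9, |8|->9, |7|->6.5, |2|->1, |3|->2.5, |7|->6.5, |6|->5, |4|->4, |3|->2.5, |8|->9
Step 3: Attach original signs; sum ranks with positive sign and with negative sign.
W+ = 9 + 1 + 2.5 + 6.5 + 4 = 23
W- = 9 + 6.5 + 5 + 2.5 + 9 = 32
(Check: W+ + W- = 55 should equal n(n+1)/2 = 55.)
Step 4: Test statistic W = min(W+, W-) = 23.
Step 5: Ties in |d|, so use the tie-corrected normal approximation.
        E[W] = n(n+1)/4 = 10*11/4 = 27.5.
        Tie groups: |d|=3 (t=2), |d|=7 (t=2), |d|=8 (t=3); sum(t^3 - t) = 36.
        Var[W] = n(n+1)(2n+1)/24 - sum(t^3-t)/48 = 2310/24 - 36/48 = 95.5.
        z = (W - E[W]) / sqrt(Var[W]) = (23 - 27.5) / 9.7724 = -0.4605.
        Two-sided p = 2*Phi(z) = 0.645172.
Step 6: alpha = 0.1. fail to reject H0.

W+ = 23, W- = 32, W = min = 23, p = 0.645172, fail to reject H0.


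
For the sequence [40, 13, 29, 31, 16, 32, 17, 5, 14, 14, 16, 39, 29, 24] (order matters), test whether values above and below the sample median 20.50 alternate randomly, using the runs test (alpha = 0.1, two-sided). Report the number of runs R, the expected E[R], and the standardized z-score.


Step 1: Compute median = 20.50; label A = above, B = below.
Labels in order: ABAABABBBBBAAA  (n_A = 7, n_B = 7)
Step 2: Count runs R = 7.
Step 3: Under H0 (random ordering), E[R] = 2*n_A*n_B/(n_A+n_B) + 1 = 2*7*7/14 + 1 = 8.0000.
        Var[R] = 2*n_A*n_B*(2*n_A*n_B - n_A - n_B) / ((n_A+n_B)^2 * (n_A+n_B-1)) = 8232/2548 = 3.2308.
        SD[R] = 1.7974.
Step 4: Continuity-corrected z = (R + 0.5 - E[R]) / SD[R] = (7 + 0.5 - 8.0000) / 1.7974 = -0.2782.
Step 5: Two-sided p-value via normal approximation = 2*(1 - Phi(|z|)) = 0.780879.
Step 6: alpha = 0.1. fail to reject H0.

R = 7, z = -0.2782, p = 0.780879, fail to reject H0.
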